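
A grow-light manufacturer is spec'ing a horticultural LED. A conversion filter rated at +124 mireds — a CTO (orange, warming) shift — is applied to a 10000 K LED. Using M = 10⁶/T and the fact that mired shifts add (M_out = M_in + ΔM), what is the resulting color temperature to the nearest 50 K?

4450 K

M_in = 10⁶/10000 = 100.00 mireds.
M_out = 100.00 + (+124) = 224.00 mireds.
T_out = 10⁶/224.00 = 4464.3 K → 4450 K.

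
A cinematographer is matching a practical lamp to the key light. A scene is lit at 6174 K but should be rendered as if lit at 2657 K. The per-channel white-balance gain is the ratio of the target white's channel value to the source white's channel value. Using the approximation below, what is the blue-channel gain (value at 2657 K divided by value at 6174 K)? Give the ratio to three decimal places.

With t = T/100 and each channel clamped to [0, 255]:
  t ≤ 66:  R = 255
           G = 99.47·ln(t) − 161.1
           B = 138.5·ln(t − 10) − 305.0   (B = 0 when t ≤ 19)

0.347

At 6174 K (t = 61.74):
  B = 138.5·ln(61.74 − 10) − 305.0 = 138.5·ln 51.74 − 305.0 = 138.5·3.9462 − 305.0 = 241.553.
At 2657 K (t = 26.57):
  B = 138.5·ln(26.57 − 10) − 305.0 = 138.5·ln 16.57 − 305.0 = 138.5·2.8076 − 305.0 = 83.852.
Gain = 83.852 / 241.553 = 0.3471 → 0.347.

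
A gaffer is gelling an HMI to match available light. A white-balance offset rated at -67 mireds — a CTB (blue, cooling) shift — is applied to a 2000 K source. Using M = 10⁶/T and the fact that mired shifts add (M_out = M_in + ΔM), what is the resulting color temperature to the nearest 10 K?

M_in = 10⁶/2000 = 500.00 mireds.
M_out = 500.00 + (-67) = 433.00 mireds.
T_out = 10⁶/433.00 = 2309.5 K → 2310 K.

2310 K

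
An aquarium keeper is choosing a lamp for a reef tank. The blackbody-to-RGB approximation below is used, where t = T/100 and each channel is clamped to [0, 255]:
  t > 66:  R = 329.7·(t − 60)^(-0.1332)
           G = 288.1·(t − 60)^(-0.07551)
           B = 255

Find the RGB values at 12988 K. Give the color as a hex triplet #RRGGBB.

t = 12988/100 = 129.88; the t > 66 branch applies.
R = 329.7·(129.88 − 60)^(-0.1332) = 329.7·69.88^(-0.1332) = 329.7·0.56798 = 187.263.
G = 288.1·(129.88 − 60)^(-0.07551) = 288.1·69.88^(-0.07551) = 288.1·0.72566 = 209.063.
B = 255 by definition for t > 66.
Rounded: (187, 209, 255).
In hex: #BBD1FF.

#BBD1FF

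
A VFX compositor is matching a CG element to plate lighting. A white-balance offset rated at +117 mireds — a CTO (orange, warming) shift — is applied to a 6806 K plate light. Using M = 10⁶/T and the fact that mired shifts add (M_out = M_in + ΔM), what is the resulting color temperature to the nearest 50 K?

3800 K

M_in = 10⁶/6806 = 146.93 mireds.
M_out = 146.93 + (+117) = 263.93 mireds.
T_out = 10⁶/263.93 = 3788.9 K → 3800 K.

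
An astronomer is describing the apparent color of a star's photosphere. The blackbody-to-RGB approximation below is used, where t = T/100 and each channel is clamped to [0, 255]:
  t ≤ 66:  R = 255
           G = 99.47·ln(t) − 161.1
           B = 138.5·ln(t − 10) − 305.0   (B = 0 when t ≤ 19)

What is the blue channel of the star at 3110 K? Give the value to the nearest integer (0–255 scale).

117

t = 3110/100 = 31.1; the t ≤ 66 branch applies.
B = 138.5·ln(31.1 − 10) − 305.0 = 138.5·ln 21.1 − 305.0 = 138.5·3.0493 − 305.0 = 117.324.
Rounded: 117.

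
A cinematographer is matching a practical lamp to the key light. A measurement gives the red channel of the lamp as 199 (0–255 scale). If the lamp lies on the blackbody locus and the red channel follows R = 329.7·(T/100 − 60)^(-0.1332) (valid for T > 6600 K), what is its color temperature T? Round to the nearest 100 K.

(t − 60)^(-0.1332) = 199/329.7 = 0.60358.
t − 60 = 0.60358^(1/-0.1332) = 0.60358^(-7.508) = 44.273, so t = 104.273.
T = 100·t = 10427 K → 10400 K to the nearest 100 K.

10400 K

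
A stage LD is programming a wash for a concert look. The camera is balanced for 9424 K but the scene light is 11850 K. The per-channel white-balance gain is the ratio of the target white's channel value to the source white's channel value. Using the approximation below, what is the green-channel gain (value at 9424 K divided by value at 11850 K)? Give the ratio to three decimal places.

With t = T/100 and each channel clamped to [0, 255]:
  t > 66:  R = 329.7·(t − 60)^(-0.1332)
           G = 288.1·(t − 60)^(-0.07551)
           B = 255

1.041

At 11850 K (t = 118.5):
  G = 288.1·(118.5 − 60)^(-0.07551) = 288.1·58.5^(-0.07551) = 288.1·0.73547 = 211.887.
At 9424 K (t = 94.24):
  G = 288.1·(94.24 − 60)^(-0.07551) = 288.1·34.24^(-0.07551) = 288.1·0.76582 = 220.633.
Gain = 220.633 / 211.887 = 1.0413 → 1.041.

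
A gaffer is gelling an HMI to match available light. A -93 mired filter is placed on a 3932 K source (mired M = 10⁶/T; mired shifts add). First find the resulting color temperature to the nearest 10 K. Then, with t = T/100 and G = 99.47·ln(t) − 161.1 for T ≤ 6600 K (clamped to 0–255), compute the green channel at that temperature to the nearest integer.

249

M_in = 10⁶/3932 = 254.32; M_out = 254.32 + (-93) = 161.32.
T_out = 10⁶/161.32 = 6198.7 K → 6200 K; t = 62.
G = 99.47·ln 62 − 161.1 = 99.47·4.1271 − 161.1 = 249.426.
Rounded: 249.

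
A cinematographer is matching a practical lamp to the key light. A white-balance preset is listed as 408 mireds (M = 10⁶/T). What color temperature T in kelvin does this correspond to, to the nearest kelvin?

T = 10⁶ / 408 = 2450.98 K → 2451 K.

2451 K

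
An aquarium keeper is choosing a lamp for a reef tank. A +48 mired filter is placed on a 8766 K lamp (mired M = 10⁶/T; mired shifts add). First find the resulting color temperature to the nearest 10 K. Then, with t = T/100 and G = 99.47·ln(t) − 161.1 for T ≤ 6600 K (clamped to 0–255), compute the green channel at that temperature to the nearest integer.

249

M_in = 10⁶/8766 = 114.08; M_out = 114.08 + (+48) = 162.08.
T_out = 10⁶/162.08 = 6169.9 K → 6170 K; t = 61.7.
G = 99.47·ln 61.7 − 161.1 = 99.47·4.1223 − 161.1 = 248.944.
Rounded: 249.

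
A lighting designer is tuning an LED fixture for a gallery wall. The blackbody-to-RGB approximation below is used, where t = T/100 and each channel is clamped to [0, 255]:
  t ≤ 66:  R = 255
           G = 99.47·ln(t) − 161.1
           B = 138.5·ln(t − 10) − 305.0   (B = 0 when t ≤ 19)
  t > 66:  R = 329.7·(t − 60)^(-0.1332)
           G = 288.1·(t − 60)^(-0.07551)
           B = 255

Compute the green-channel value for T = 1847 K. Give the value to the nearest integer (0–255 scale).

t = 1847/100 = 18.47; the t ≤ 66 branch applies.
G = 99.47·ln 18.47 − 161.1 = 99.47·2.9161 − 161.1 = 128.969.
Rounded: 129.

129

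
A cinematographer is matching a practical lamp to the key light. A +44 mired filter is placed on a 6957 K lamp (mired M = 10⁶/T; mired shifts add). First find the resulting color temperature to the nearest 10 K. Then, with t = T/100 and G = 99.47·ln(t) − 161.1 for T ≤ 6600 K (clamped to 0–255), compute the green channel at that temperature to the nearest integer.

M_in = 10⁶/6957 = 143.74; M_out = 143.74 + (+44) = 187.74.
T_out = 10⁶/187.74 = 5326.5 K → 5330 K; t = 53.3.
G = 99.47·ln 53.3 − 161.1 = 99.47·3.9759 − 161.1 = 234.386.
Rounded: 234.

234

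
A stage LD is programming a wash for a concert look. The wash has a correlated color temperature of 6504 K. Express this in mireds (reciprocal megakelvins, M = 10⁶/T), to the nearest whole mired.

154 mireds

M = 10⁶ / 6504 = 153.752 → 154 mireds.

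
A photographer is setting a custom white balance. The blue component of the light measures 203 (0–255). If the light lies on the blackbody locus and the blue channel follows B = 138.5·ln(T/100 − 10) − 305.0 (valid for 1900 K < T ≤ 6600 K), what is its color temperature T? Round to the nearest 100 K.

ln(t − 10) = (203 + 305.0) / 138.5 = 3.6679.
t − 10 = e^3.6679 = 39.168, so t = 49.168.
T = 100·t = 4917 K → 4900 K to the nearest 100 K.

4900 K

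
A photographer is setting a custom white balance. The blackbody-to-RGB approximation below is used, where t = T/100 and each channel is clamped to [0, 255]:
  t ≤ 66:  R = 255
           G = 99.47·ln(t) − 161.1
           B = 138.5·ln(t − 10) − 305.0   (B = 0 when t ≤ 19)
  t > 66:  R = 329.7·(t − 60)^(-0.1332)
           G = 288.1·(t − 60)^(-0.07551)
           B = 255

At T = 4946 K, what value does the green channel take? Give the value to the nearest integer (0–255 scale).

t = 4946/100 = 49.46; the t ≤ 66 branch applies.
G = 99.47·ln 49.46 − 161.1 = 99.47·3.9012 − 161.1 = 226.949.
Rounded: 227.

227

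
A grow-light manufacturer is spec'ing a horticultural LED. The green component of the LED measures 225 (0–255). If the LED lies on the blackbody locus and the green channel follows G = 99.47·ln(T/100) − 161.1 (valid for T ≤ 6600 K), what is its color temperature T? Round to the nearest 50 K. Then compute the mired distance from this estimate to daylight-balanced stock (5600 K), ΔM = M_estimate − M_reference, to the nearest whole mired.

+28 mireds

ln t = (225 + 161.1) / 99.47 = 3.8816.
t = e^3.8816 = 48.500.
T = 100·t = 4850 K → 4850 K to the nearest 50 K.
M_estimate = 10⁶/4850 = 206.19; M_reference = 10⁶/5600 = 178.57.
ΔM = 206.19 − 178.57 = 27.61 → +28 mireds.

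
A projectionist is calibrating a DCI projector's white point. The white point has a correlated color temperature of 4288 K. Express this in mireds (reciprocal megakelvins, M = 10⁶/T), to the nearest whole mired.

233 mireds

M = 10⁶ / 4288 = 233.209 → 233 mireds.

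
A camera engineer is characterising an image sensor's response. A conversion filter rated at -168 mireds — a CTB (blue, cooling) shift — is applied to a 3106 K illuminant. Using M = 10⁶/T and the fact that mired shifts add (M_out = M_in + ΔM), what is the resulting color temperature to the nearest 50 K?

6500 K

M_in = 10⁶/3106 = 321.96 mireds.
M_out = 321.96 + (-168) = 153.96 mireds.
T_out = 10⁶/153.96 = 6495.3 K → 6500 K.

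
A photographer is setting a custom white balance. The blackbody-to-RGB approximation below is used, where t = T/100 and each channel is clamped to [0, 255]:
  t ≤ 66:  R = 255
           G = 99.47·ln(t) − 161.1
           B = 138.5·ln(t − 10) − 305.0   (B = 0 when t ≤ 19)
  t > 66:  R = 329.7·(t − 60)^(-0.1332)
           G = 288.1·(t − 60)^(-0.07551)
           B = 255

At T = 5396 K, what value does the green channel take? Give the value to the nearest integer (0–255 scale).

t = 5396/100 = 53.96; the t ≤ 66 branch applies.
G = 99.47·ln 53.96 − 161.1 = 99.47·3.9882 − 161.1 = 235.611.
Rounded: 236.

236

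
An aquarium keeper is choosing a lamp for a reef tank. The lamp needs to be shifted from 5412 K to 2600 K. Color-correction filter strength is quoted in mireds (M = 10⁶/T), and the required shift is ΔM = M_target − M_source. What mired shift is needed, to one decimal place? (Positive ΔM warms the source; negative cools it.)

M_source = 10⁶/5412 = 184.775; M_target = 10⁶/2600 = 384.615.
ΔM = 384.615 − 184.775 = 199.841 → +199.8 mireds, a warming shift.

+199.8 mireds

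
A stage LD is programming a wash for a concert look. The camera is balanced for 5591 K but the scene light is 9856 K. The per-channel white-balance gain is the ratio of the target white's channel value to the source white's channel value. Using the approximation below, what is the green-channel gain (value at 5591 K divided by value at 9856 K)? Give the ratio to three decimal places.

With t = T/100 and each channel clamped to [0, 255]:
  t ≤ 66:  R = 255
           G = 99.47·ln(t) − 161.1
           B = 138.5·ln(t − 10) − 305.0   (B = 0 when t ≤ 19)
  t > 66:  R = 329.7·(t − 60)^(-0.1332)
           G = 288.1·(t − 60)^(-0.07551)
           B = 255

1.094

At 9856 K (t = 98.56):
  G = 288.1·(98.56 − 60)^(-0.07551) = 288.1·38.56^(-0.07551) = 288.1·0.75898 = 218.662.
At 5591 K (t = 55.91):
  G = 99.47·ln 55.91 − 161.1 = 99.47·4.0237 − 161.1 = 239.142.
Gain = 239.142 / 218.662 = 1.0937 → 1.094.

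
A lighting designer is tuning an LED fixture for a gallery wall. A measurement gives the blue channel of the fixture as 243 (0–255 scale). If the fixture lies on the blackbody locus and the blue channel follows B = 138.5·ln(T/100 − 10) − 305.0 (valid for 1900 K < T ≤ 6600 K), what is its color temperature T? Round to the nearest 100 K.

ln(t − 10) = (243 + 305.0) / 138.5 = 3.9567.
t − 10 = e^3.9567 = 52.283, so t = 62.283.
T = 100·t = 6228 K → 6200 K to the nearest 100 K.

6200 K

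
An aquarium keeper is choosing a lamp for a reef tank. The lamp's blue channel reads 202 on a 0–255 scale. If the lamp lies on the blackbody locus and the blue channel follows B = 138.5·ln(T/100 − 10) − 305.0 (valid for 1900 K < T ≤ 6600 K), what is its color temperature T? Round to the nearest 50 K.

4900 K

ln(t − 10) = (202 + 305.0) / 138.5 = 3.6606.
t − 10 = e^3.6606 = 38.887, so t = 48.887.
T = 100·t = 4889 K → 4900 K to the nearest 50 K.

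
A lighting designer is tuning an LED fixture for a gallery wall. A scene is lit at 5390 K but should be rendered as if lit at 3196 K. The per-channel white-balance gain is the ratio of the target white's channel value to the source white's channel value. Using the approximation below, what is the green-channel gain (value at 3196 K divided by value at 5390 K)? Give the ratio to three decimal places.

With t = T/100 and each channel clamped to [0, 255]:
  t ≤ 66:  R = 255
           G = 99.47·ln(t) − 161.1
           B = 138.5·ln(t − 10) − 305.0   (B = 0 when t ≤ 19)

0.779

At 5390 K (t = 53.9):
  G = 99.47·ln 53.9 − 161.1 = 99.47·3.9871 − 161.1 = 235.500.
At 3196 K (t = 31.96):
  G = 99.47·ln 31.96 − 161.1 = 99.47·3.4645 − 161.1 = 183.512.
Gain = 183.512 / 235.500 = 0.7792 → 0.779.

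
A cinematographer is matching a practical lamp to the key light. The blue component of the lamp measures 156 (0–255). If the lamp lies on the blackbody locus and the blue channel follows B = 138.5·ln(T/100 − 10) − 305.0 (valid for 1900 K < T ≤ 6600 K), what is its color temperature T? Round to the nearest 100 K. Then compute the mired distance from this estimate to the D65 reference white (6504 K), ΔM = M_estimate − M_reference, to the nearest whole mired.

ln(t − 10) = (156 + 305.0) / 138.5 = 3.3285.
t − 10 = e^3.3285 = 27.897, so t = 37.897.
T = 100·t = 3790 K → 3800 K to the nearest 100 K.
M_estimate = 10⁶/3800 = 263.16; M_reference = 10⁶/6504 = 153.75.
ΔM = 263.16 − 153.75 = 109.41 → +109 mireds.

+109 mireds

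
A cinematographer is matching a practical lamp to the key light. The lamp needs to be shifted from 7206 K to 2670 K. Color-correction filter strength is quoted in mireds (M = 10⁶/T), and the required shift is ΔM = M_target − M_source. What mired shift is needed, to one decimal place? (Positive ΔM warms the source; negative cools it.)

+235.8 mireds

M_source = 10⁶/7206 = 138.773; M_target = 10⁶/2670 = 374.532.
ΔM = 374.532 − 138.773 = 235.759 → +235.8 mireds, a warming shift.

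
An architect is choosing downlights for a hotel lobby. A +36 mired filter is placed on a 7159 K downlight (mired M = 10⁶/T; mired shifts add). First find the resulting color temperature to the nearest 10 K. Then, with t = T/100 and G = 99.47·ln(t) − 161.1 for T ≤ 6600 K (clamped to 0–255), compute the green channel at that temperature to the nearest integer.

241

M_in = 10⁶/7159 = 139.68; M_out = 139.68 + (+36) = 175.68.
T_out = 10⁶/175.68 = 5692.0 K → 5690 K; t = 56.9.
G = 99.47·ln 56.9 − 161.1 = 99.47·4.0413 − 161.1 = 240.888.
Rounded: 241.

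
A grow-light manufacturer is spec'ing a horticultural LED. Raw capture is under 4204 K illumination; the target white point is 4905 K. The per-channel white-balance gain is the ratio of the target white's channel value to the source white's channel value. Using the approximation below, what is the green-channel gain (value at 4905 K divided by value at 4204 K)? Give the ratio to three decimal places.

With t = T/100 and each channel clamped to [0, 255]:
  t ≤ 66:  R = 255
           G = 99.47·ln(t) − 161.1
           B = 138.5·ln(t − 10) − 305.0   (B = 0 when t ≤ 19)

1.073

At 4204 K (t = 42.04):
  G = 99.47·ln 42.04 − 161.1 = 99.47·3.7386 − 161.1 = 210.781.
At 4905 K (t = 49.05):
  G = 99.47·ln 49.05 − 161.1 = 99.47·3.8928 − 161.1 = 226.121.
Gain = 226.121 / 210.781 = 1.0728 → 1.073.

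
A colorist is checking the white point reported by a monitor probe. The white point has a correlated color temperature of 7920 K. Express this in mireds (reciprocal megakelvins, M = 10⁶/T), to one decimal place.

126.3 mireds

M = 10⁶ / 7920 = 126.263 → 126.3 mireds.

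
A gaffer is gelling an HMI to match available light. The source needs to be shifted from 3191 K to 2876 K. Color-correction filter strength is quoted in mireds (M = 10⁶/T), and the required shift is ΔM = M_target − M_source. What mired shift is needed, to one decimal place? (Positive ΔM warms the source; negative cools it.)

M_source = 10⁶/3191 = 313.381; M_target = 10⁶/2876 = 347.705.
ΔM = 347.705 − 313.381 = 34.324 → +34.3 mireds, a warming shift.

+34.3 mireds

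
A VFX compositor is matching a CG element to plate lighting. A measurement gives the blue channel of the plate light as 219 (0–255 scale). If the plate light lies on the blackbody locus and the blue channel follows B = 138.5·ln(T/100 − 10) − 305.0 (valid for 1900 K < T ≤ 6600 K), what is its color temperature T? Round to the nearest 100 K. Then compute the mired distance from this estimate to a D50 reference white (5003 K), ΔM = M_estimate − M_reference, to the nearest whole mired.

ln(t − 10) = (219 + 305.0) / 138.5 = 3.7834.
t − 10 = e^3.7834 = 43.965, so t = 53.965.
T = 100·t = 5396 K → 5400 K to the nearest 100 K.
M_estimate = 10⁶/5400 = 185.19; M_reference = 10⁶/5003 = 199.88.
ΔM = 185.19 − 199.88 = -14.69 → -15 mireds.

-15 mireds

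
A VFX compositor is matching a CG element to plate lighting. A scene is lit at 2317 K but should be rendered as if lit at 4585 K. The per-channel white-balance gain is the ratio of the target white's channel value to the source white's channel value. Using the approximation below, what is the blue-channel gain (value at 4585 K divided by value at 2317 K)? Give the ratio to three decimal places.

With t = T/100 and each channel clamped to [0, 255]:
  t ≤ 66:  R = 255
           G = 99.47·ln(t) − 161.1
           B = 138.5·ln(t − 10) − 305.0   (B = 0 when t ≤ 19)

At 2317 K (t = 23.17):
  B = 138.5·ln(23.17 − 10) − 305.0 = 138.5·ln 13.17 − 305.0 = 138.5·2.5779 − 305.0 = 52.045.
At 4585 K (t = 45.85):
  B = 138.5·ln(45.85 − 10) − 305.0 = 138.5·ln 35.85 − 305.0 = 138.5·3.5793 − 305.0 = 190.739.
Gain = 190.739 / 52.045 = 3.6649 → 3.665.

3.665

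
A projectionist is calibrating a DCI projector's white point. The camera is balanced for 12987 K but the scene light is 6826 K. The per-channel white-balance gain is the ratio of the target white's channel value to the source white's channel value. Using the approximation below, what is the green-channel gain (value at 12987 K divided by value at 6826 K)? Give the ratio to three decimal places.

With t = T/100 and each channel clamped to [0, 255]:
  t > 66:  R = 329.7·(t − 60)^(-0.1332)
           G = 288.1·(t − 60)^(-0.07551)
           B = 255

0.851

At 6826 K (t = 68.26):
  G = 288.1·(68.26 − 60)^(-0.07551) = 288.1·8.26^(-0.07551) = 288.1·0.85263 = 245.642.
At 12987 K (t = 129.87):
  G = 288.1·(129.87 − 60)^(-0.07551) = 288.1·69.87^(-0.07551) = 288.1·0.72567 = 209.065.
Gain = 209.065 / 245.642 = 0.8511 → 0.851.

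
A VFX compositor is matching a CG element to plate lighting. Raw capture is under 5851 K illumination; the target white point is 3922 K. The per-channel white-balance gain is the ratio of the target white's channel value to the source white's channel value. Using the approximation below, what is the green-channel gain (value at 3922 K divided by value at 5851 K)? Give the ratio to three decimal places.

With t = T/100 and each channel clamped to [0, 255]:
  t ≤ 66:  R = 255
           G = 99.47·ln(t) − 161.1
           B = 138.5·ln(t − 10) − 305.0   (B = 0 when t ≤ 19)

0.837

At 5851 K (t = 58.51):
  G = 99.47·ln 58.51 − 161.1 = 99.47·4.0692 − 161.1 = 243.663.
At 3922 K (t = 39.22):
  G = 99.47·ln 39.22 − 161.1 = 99.47·3.6692 − 161.1 = 203.874.
Gain = 203.874 / 243.663 = 0.8367 → 0.837.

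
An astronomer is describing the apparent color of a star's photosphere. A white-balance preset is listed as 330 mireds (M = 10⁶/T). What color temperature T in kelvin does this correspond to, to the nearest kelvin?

T = 10⁶ / 330 = 3030.30 K → 3030 K.

3030 K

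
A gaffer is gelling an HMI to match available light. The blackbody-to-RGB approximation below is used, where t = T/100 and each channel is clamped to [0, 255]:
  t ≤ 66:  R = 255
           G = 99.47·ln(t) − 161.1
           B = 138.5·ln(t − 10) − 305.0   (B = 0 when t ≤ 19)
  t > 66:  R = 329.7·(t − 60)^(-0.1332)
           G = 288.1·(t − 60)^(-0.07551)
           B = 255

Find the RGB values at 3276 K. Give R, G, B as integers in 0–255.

R=255, G=186, B=128

t = 3276/100 = 32.76; the t ≤ 66 branch applies.
R = 255 by definition for t ≤ 66.
G = 99.47·ln 32.76 − 161.1 = 99.47·3.4892 − 161.1 = 185.972.
B = 138.5·ln(32.76 − 10) − 305.0 = 138.5·ln 22.76 − 305.0 = 138.5·3.1250 − 305.0 = 127.813.
Rounded: (255, 186, 128).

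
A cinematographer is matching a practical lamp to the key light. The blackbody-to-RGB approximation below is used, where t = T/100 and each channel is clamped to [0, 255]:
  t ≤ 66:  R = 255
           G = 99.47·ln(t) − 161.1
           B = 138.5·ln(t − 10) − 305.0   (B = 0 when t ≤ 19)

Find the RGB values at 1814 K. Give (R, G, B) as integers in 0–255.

(255, 127, 0)

t = 1814/100 = 18.14; the t ≤ 66 branch applies.
R = 255 by definition for t ≤ 66.
G = 99.47·ln 18.14 − 161.1 = 99.47·2.8981 − 161.1 = 127.176.
t = 18.14 ≤ 19, so B = 0.
Rounded: (255, 127, 0).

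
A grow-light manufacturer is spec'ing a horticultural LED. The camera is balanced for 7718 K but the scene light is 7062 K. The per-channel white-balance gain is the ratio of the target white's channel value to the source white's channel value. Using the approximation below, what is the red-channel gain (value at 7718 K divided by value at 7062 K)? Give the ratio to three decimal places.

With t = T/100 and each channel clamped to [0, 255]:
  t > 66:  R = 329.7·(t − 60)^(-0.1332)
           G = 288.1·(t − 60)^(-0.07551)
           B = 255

At 7062 K (t = 70.62):
  R = 329.7·(70.62 − 60)^(-0.1332) = 329.7·10.62^(-0.1332) = 329.7·0.73000 = 240.680.
At 7718 K (t = 77.18):
  R = 329.7·(77.18 − 60)^(-0.1332) = 329.7·17.18^(-0.1332) = 329.7·0.68469 = 225.743.
Gain = 225.743 / 240.680 = 0.9379 → 0.938.

0.938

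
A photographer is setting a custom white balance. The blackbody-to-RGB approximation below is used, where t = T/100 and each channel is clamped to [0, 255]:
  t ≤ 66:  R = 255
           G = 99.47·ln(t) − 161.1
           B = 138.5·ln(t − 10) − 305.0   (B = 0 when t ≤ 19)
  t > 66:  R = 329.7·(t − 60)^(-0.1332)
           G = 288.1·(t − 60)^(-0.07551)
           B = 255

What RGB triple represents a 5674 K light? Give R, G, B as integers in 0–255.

R=255, G=241, B=227

t = 5674/100 = 56.74; the t ≤ 66 branch applies.
R = 255 by definition for t ≤ 66.
G = 99.47·ln 56.74 − 161.1 = 99.47·4.0385 − 161.1 = 240.608.
B = 138.5·ln(56.74 − 10) − 305.0 = 138.5·ln 46.74 − 305.0 = 138.5·3.8446 − 305.0 = 227.477.
Rounded: (255, 241, 227).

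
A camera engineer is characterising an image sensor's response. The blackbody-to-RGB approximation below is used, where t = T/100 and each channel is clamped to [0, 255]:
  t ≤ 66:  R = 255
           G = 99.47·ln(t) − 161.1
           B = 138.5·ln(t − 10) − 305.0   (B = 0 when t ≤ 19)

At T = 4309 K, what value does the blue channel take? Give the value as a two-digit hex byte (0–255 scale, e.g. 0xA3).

t = 4309/100 = 43.09; the t ≤ 66 branch applies.
B = 138.5·ln(43.09 − 10) − 305.0 = 138.5·ln 33.09 − 305.0 = 138.5·3.4992 − 305.0 = 179.644.
Rounded: 180; in hex, 0xB4.

0xB4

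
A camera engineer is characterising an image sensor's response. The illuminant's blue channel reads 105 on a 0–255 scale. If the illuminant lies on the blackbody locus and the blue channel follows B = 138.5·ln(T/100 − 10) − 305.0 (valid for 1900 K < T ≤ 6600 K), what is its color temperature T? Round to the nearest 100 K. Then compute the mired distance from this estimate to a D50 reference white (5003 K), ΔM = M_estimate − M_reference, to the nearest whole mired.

ln(t − 10) = (105 + 305.0) / 138.5 = 2.9603.
t − 10 = e^2.9603 = 19.304, so t = 29.304.
T = 100·t = 2930 K → 2900 K to the nearest 100 K.
M_estimate = 10⁶/2900 = 344.83; M_reference = 10⁶/5003 = 199.88.
ΔM = 344.83 − 199.88 = 144.95 → +145 mireds.

+145 mireds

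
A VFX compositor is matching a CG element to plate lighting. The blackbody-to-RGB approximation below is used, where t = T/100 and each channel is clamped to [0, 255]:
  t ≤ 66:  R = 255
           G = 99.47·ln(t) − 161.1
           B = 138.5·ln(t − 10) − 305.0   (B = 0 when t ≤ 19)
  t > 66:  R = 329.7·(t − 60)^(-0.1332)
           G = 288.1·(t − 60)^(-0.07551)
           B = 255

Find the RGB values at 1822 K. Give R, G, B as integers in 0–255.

t = 1822/100 = 18.22; the t ≤ 66 branch applies.
R = 255 by definition for t ≤ 66.
G = 99.47·ln 18.22 − 161.1 = 99.47·2.9025 − 161.1 = 127.614.
t = 18.22 ≤ 19, so B = 0.
Rounded: (255, 128, 0).

R=255, G=128, B=0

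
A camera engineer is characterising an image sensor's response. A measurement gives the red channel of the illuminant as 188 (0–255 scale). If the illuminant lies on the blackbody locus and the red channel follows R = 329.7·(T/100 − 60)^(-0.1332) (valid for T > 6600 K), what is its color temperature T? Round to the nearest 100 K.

(t − 60)^(-0.1332) = 188/329.7 = 0.57022.
t − 60 = 0.57022^(1/-0.1332) = 0.57022^(-7.508) = 67.848, so t = 127.848.
T = 100·t = 12785 K → 12800 K to the nearest 100 K.

12800 K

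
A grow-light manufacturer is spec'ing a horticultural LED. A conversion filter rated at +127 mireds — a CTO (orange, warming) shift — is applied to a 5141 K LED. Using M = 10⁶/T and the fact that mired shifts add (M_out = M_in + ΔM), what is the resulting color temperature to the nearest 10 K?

M_in = 10⁶/5141 = 194.51 mireds.
M_out = 194.51 + (+127) = 321.51 mireds.
T_out = 10⁶/321.51 = 3110.3 K → 3110 K.

3110 K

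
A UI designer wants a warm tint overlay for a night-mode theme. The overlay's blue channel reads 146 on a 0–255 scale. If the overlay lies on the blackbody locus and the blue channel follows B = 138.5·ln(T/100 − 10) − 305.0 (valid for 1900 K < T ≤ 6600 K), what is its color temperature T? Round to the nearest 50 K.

3600 K

ln(t − 10) = (146 + 305.0) / 138.5 = 3.2563.
t − 10 = e^3.2563 = 25.954, so t = 35.954.
T = 100·t = 3595 K → 3600 K to the nearest 50 K.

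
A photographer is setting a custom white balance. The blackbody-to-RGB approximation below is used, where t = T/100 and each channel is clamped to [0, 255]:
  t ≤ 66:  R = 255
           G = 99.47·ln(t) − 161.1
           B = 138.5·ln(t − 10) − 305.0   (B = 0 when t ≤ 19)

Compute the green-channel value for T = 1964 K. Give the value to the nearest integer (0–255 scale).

135

t = 1964/100 = 19.64; the t ≤ 66 branch applies.
G = 99.47·ln 19.64 − 161.1 = 99.47·2.9776 − 161.1 = 135.079.
Rounded: 135.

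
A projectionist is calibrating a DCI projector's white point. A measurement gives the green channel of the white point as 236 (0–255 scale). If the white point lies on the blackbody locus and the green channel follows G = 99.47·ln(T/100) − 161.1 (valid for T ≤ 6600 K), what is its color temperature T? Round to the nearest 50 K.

ln t = (236 + 161.1) / 99.47 = 3.9922.
t = e^3.9922 = 54.172.
T = 100·t = 5417 K → 5400 K to the nearest 50 K.

5400 K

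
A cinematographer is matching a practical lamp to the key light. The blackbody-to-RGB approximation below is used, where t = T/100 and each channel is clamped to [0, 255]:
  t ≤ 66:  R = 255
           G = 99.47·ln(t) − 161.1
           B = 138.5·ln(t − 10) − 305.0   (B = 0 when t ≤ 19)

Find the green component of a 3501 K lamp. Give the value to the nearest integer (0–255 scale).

t = 3501/100 = 35.01; the t ≤ 66 branch applies.
G = 99.47·ln 35.01 − 161.1 = 99.47·3.5556 − 161.1 = 192.579.
Rounded: 193.

193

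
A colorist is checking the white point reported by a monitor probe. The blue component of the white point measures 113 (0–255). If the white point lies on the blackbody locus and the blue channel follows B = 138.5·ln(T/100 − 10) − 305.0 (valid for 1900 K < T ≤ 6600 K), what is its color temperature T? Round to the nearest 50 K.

3050 K

ln(t − 10) = (113 + 305.0) / 138.5 = 3.0181.
t − 10 = e^3.0181 = 20.451, so t = 30.451.
T = 100·t = 3045 K → 3050 K to the nearest 50 K.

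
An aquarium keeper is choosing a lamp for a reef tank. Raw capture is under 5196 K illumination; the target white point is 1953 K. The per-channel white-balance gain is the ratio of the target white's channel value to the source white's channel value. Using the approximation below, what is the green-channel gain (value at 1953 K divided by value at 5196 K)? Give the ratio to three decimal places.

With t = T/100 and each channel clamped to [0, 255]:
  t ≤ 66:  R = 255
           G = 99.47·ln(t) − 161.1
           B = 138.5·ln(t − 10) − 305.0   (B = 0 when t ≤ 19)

At 5196 K (t = 51.96):
  G = 99.47·ln 51.96 − 161.1 = 99.47·3.9505 − 161.1 = 231.854.
At 1953 K (t = 19.53):
  G = 99.47·ln 19.53 − 161.1 = 99.47·2.9720 − 161.1 = 134.520.
Gain = 134.520 / 231.854 = 0.5802 → 0.580.

0.580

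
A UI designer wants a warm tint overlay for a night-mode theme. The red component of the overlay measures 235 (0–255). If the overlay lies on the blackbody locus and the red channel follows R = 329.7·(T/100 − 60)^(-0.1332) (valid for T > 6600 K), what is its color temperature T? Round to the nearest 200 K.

7200 K

(t − 60)^(-0.1332) = 235/329.7 = 0.71277.
t − 60 = 0.71277^(1/-0.1332) = 0.71277^(-7.508) = 12.705, so t = 72.705.
T = 100·t = 7271 K → 7200 K to the nearest 200 K.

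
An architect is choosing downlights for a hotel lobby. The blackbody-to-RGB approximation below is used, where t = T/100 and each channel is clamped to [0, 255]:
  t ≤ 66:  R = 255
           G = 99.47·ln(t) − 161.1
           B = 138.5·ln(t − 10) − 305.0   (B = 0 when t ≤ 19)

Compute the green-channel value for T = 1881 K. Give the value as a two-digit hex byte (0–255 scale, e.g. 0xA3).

t = 1881/100 = 18.81; the t ≤ 66 branch applies.
G = 99.47·ln 18.81 − 161.1 = 99.47·2.9344 − 161.1 = 130.784.
Rounded: 131; in hex, 0x83.

0x83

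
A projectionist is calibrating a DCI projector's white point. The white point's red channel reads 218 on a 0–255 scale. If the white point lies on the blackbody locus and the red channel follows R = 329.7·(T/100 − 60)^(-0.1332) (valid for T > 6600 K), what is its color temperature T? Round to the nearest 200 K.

8200 K

(t − 60)^(-0.1332) = 218/329.7 = 0.66121.
t − 60 = 0.66121^(1/-0.1332) = 0.66121^(-7.508) = 22.326, so t = 82.326.
T = 100·t = 8233 K → 8200 K to the nearest 200 K.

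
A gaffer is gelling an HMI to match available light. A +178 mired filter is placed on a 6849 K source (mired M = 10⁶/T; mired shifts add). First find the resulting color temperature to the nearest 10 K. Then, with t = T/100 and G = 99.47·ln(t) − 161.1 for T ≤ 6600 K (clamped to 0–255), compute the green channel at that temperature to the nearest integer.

180

M_in = 10⁶/6849 = 146.01; M_out = 146.01 + (+178) = 324.01.
T_out = 10⁶/324.01 = 3086.4 K → 3090 K; t = 30.9.
G = 99.47·ln 30.9 − 161.1 = 99.47·3.4308 − 161.1 = 180.157.
Rounded: 180.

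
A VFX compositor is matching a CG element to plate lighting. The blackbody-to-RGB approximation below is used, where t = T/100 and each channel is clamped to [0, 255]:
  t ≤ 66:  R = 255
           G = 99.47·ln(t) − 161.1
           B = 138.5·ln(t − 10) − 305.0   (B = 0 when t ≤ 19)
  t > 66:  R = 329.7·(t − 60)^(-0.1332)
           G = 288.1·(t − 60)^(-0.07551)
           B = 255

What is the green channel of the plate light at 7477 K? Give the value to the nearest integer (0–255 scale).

235

t = 7477/100 = 74.77; the t > 66 branch applies.
G = 288.1·(74.77 − 60)^(-0.07551) = 288.1·14.77^(-0.07551) = 288.1·0.81602 = 235.095.
Rounded: 235.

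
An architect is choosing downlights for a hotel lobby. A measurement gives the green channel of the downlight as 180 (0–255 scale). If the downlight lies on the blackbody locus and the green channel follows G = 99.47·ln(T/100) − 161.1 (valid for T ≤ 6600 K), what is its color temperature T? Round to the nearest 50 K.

ln t = (180 + 161.1) / 99.47 = 3.4292.
t = e^3.4292 = 30.851.
T = 100·t = 3085 K → 3100 K to the nearest 50 K.

3100 K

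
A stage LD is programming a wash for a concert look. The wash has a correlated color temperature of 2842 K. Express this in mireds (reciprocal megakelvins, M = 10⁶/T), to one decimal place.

351.9 mireds

M = 10⁶ / 2842 = 351.865 → 351.9 mireds.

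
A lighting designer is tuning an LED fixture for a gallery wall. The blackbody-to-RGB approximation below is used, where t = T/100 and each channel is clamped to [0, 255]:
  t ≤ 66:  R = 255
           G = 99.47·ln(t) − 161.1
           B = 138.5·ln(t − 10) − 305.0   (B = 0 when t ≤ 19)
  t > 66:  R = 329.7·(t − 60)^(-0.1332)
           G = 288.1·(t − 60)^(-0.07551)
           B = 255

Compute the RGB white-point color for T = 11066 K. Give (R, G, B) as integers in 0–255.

t = 11066/100 = 110.66; the t > 66 branch applies.
R = 329.7·(110.66 − 60)^(-0.1332) = 329.7·50.66^(-0.1332) = 329.7·0.59284 = 195.460.
G = 288.1·(110.66 − 60)^(-0.07551) = 288.1·50.66^(-0.07551) = 288.1·0.74350 = 214.202.
B = 255 by definition for t > 66.
Rounded: (195, 214, 255).

(195, 214, 255)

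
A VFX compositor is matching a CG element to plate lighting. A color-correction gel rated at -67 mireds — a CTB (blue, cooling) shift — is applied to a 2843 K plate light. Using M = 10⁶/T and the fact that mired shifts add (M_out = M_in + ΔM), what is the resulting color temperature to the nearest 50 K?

M_in = 10⁶/2843 = 351.74 mireds.
M_out = 351.74 + (-67) = 284.74 mireds.
T_out = 10⁶/284.74 = 3512.0 K → 3500 K.

3500 K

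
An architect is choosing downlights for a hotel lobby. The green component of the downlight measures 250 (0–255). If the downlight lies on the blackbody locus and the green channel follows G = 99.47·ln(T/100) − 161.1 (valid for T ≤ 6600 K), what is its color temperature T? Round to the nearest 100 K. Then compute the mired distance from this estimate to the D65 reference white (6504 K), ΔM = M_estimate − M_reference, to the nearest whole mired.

ln t = (250 + 161.1) / 99.47 = 4.1329.
t = e^4.1329 = 62.359.
T = 100·t = 6236 K → 6200 K to the nearest 100 K.
M_estimate = 10⁶/6200 = 161.29; M_reference = 10⁶/6504 = 153.75.
ΔM = 161.29 − 153.75 = 7.54 → +8 mireds.

+8 mireds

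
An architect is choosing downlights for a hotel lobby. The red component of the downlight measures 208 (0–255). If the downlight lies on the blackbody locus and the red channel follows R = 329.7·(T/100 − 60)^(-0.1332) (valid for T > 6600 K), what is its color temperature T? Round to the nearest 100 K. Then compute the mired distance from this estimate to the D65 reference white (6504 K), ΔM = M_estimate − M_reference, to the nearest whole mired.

-45 mireds

(t − 60)^(-0.1332) = 208/329.7 = 0.63088.
t − 60 = 0.63088^(1/-0.1332) = 0.63088^(-7.508) = 31.763, so t = 91.763.
T = 100·t = 9176 K → 9200 K to the nearest 100 K.
M_estimate = 10⁶/9200 = 108.70; M_reference = 10⁶/6504 = 153.75.
ΔM = 108.70 − 153.75 = -45.06 → -45 mireds.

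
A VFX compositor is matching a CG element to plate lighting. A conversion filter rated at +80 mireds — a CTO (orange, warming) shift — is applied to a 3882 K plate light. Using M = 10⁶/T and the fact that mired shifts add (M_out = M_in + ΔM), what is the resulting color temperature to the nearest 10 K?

2960 K

M_in = 10⁶/3882 = 257.60 mireds.
M_out = 257.60 + (+80) = 337.60 mireds.
T_out = 10⁶/337.60 = 2962.1 K → 2960 K.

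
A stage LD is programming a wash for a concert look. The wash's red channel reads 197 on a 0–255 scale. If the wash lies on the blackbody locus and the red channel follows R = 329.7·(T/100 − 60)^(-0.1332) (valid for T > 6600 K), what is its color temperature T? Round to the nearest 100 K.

(t − 60)^(-0.1332) = 197/329.7 = 0.59751.
t − 60 = 0.59751^(1/-0.1332) = 0.59751^(-7.508) = 47.761, so t = 107.761.
T = 100·t = 10776 K → 10800 K to the nearest 100 K.

10800 K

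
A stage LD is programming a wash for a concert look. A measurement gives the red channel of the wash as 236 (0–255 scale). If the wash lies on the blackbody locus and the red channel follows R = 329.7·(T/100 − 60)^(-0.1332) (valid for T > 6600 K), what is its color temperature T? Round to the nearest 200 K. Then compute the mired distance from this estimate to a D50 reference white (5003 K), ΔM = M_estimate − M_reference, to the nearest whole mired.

-61 mireds

(t − 60)^(-0.1332) = 236/329.7 = 0.71580.
t − 60 = 0.71580^(1/-0.1332) = 0.71580^(-7.508) = 12.307, so t = 72.307.
T = 100·t = 7231 K → 7200 K to the nearest 200 K.
M_estimate = 10⁶/7200 = 138.89; M_reference = 10⁶/5003 = 199.88.
ΔM = 138.89 − 199.88 = -60.99 → -61 mireds.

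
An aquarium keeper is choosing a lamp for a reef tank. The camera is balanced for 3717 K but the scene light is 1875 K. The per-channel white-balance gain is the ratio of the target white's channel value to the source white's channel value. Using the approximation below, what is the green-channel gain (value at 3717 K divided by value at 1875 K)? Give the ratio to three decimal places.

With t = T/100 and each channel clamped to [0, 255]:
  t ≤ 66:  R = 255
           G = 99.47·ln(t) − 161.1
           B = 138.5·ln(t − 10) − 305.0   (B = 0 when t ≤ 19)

1.522

At 1875 K (t = 18.75):
  G = 99.47·ln 18.75 − 161.1 = 99.47·2.9312 − 161.1 = 130.466.
At 3717 K (t = 37.17):
  G = 99.47·ln 37.17 − 161.1 = 99.47·3.6155 − 161.1 = 198.534.
Gain = 198.534 / 130.466 = 1.5217 → 1.522.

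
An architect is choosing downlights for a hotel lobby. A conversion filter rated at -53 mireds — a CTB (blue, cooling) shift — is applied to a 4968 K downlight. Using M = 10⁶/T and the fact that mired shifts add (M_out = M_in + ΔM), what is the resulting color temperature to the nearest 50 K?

M_in = 10⁶/4968 = 201.29 mireds.
M_out = 201.29 + (-53) = 148.29 mireds.
T_out = 10⁶/148.29 = 6743.6 K → 6750 K.

6750 K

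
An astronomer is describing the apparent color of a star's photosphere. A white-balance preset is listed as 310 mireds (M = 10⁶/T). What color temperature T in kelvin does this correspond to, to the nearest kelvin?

T = 10⁶ / 310 = 3225.81 K → 3226 K.

3226 K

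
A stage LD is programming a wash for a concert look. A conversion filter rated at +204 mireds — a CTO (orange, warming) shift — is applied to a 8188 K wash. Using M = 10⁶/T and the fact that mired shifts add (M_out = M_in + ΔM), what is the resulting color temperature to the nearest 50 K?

3050 K

M_in = 10⁶/8188 = 122.13 mireds.
M_out = 122.13 + (+204) = 326.13 mireds.
T_out = 10⁶/326.13 = 3066.3 K → 3050 K.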